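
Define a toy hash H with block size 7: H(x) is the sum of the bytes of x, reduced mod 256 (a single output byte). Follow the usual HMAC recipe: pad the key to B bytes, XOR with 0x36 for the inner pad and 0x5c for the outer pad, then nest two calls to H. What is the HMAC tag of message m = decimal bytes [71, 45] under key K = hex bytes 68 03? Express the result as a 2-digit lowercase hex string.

Key hex bytes 68 03 is 2 bytes ≤ B = 7; zero-pad to 7 bytes: K' = 68 03 00 00 00 00 00.
K' ⊕ ipad = 5e 35 36 36 36 36 36.  K' ⊕ opad = 34 5f 5c 5c 5c 5c 5c.
Inner input = (K'⊕ipad) ∥ m = 5e 35 36 36 36 36 36 ∥ 47 2d.
Inner hash: sum = 94+53+54+54+54+54+54+71+45 = 533; mod 256 = 21 → 15.
Outer input = (K'⊕opad) ∥ inner = 34 5f 5c 5c 5c 5c 5c ∥ 15.
Outer hash (tag): sum = 52+95+92+92+92+92+92+21 = 628; mod 256 = 116 → 74.

74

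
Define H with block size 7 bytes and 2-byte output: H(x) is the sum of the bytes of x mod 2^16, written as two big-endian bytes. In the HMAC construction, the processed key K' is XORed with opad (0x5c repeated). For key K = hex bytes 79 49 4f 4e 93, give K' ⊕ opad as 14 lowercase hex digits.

25151312cf5c5c

Key hex bytes 79 49 4f 4e 93 is 5 bytes ≤ B = 7; zero-pad to 7 bytes: K' = 79 49 4f 4e 93 00 00.
XOR each byte with 0x5c: 79⊕5c=25, 49⊕5c=15, 4f⊕5c=13, 4e⊕5c=12, 93⊕5c=cf, 00⊕5c=5c, 00⊕5c=5c.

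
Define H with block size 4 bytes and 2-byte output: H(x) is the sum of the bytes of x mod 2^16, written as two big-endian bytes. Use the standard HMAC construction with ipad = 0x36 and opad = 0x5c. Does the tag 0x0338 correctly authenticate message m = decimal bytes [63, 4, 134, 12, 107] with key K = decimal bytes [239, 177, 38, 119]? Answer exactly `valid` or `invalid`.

Key decimal bytes [239, 177, 38, 119] = ef b1 26 77 is exactly B = 4 bytes: K' = ef b1 26 77.
K' ⊕ ipad = d9 87 10 41; K' ⊕ opad = b3 ed 7a 2b.
Inner hash: sum = 217+135+16+65+63+4+134+12+107 = 753 → 02 f1.
Outer hash (recomputed tag): sum = 179+237+122+43+2+241 = 824 → 03 38.
Recomputed tag = 0338; claimed = 0338 → match.

valid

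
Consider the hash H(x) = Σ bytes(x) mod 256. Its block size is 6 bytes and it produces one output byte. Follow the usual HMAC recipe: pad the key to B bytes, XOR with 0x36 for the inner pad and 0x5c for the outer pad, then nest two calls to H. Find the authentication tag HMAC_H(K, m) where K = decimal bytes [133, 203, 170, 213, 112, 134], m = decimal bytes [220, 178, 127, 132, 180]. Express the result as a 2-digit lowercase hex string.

Key decimal bytes [133, 203, 170, 213, 112, 134] = 85 cb aa d5 70 86 is exactly B = 6 bytes: K' = 85 cb aa d5 70 86.
K' ⊕ ipad = b3 fd 9c e3 46 b0.  K' ⊕ opad = d9 97 f6 89 2c da.
Inner input = (K'⊕ipad) ∥ m = b3 fd 9c e3 46 b0 ∥ dc b2 7f 84 b4.
Inner hash: sum = 179+253+156+227+70+176+220+178+127+132+180 = 1898; mod 256 = 106 → 6a.
Outer input = (K'⊕opad) ∥ inner = d9 97 f6 89 2c da ∥ 6a.
Outer hash (tag): sum = 217+151+246+137+44+218+106 = 1119; mod 256 = 95 → 5f.

5f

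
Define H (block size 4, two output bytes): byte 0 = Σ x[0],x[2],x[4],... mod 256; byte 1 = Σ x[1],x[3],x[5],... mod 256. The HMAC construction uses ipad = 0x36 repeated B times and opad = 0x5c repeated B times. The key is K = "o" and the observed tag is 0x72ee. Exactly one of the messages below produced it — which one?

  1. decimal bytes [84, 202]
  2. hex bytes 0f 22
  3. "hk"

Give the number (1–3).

1

Key "o" = 6f is 1 byte ≤ B = 4; zero-pad to 4 bytes: K' = 6f 00 00 00.
K' ⊕ ipad = 59 36 36 36; K' ⊕ opad = 33 5c 5c 5c.
m1: inner = H(59 36 36 36 54 ca) = e3 36; tag = H(33 5c 5c 5c e3 36) = 72ee ← matches
m2: inner = H(59 36 36 36 0f 22) = 9e 8e; tag = H(33 5c 5c 5c 9e 8e) = 2d46
m3: inner = H(59 36 36 36 68 6b) = f7 d7; tag = H(33 5c 5c 5c f7 d7) = 868f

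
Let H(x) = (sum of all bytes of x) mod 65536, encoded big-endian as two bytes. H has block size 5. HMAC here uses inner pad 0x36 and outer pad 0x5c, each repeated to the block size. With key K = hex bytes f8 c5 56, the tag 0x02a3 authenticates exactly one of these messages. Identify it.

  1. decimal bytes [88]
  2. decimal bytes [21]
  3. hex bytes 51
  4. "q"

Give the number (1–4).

Key hex bytes f8 c5 56 is 3 bytes ≤ B = 5; zero-pad to 5 bytes: K' = f8 c5 56 00 00.
K' ⊕ ipad = ce f3 60 36 36; K' ⊕ opad = a4 99 0a 5c 5c.
m1: inner = H(ce f3 60 36 36 58) = 02 e5; tag = H(a4 99 0a 5c 5c 02 e5) = 02e6
m2: inner = H(ce f3 60 36 36 15) = 02 a2; tag = H(a4 99 0a 5c 5c 02 a2) = 02a3 ← matches
m3: inner = H(ce f3 60 36 36 51) = 02 de; tag = H(a4 99 0a 5c 5c 02 de) = 02df
m4: inner = H(ce f3 60 36 36 71) = 02 fe; tag = H(a4 99 0a 5c 5c 02 fe) = 02ff

2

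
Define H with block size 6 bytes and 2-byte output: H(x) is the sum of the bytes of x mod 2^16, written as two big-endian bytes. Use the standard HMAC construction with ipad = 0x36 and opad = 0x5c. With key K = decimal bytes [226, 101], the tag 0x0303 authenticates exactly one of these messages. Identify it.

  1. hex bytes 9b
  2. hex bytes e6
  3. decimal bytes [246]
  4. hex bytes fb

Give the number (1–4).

Key decimal bytes [226, 101] = e2 65 is 2 bytes ≤ B = 6; zero-pad to 6 bytes: K' = e2 65 00 00 00 00.
K' ⊕ ipad = d4 53 36 36 36 36; K' ⊕ opad = be 39 5c 5c 5c 5c.
m1: inner = H(d4 53 36 36 36 36 9b) = 02 9a; tag = H(be 39 5c 5c 5c 5c 02 9a) = 0303 ← matches
m2: inner = H(d4 53 36 36 36 36 e6) = 02 e5; tag = H(be 39 5c 5c 5c 5c 02 e5) = 034e
m3: inner = H(d4 53 36 36 36 36 f6) = 02 f5; tag = H(be 39 5c 5c 5c 5c 02 f5) = 035e
m4: inner = H(d4 53 36 36 36 36 fb) = 02 fa; tag = H(be 39 5c 5c 5c 5c 02 fa) = 0363

1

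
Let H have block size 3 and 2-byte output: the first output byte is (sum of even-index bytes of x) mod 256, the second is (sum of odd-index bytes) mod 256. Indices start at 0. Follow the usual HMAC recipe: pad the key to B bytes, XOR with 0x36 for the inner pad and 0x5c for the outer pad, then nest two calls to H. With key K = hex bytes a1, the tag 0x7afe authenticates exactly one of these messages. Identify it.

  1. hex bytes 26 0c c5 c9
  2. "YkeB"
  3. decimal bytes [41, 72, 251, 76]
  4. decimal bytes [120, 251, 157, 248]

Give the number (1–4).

1

Key hex bytes a1 is 1 byte ≤ B = 3; zero-pad to 3 bytes: K' = a1 00 00.
K' ⊕ ipad = 97 36 36; K' ⊕ opad = fd 5c 5c.
m1: inner = H(97 36 36 26 0c c5 c9) = a2 21; tag = H(fd 5c 5c a2 21) = 7afe ← matches
m2: inner = H(97 36 36 59 6b 65 42) = 7a f4; tag = H(fd 5c 5c 7a f4) = 4dd6
m3: inner = H(97 36 36 29 48 fb 4c) = 61 5a; tag = H(fd 5c 5c 61 5a) = b3bd
m4: inner = H(97 36 36 78 fb 9d f8) = c0 4b; tag = H(fd 5c 5c c0 4b) = a41c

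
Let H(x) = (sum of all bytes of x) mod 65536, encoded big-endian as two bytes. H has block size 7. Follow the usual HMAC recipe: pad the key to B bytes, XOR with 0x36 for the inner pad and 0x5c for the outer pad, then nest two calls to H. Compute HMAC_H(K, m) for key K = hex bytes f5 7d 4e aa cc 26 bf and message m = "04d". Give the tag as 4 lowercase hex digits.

0440

Key hex bytes f5 7d 4e aa cc 26 bf is exactly B = 7 bytes: K' = f5 7d 4e aa cc 26 bf.
K' ⊕ ipad = c3 4b 78 9c fa 10 89.  K' ⊕ opad = a9 21 12 f6 90 7a e3.
Inner input = (K'⊕ipad) ∥ m = c3 4b 78 9c fa 10 89 ∥ 30 34 64.
Inner hash: sum = 195+75+120+156+250+16+137+48+52+100 = 1149 → 04 7d.
Outer input = (K'⊕opad) ∥ inner = a9 21 12 f6 90 7a e3 ∥ 04 7d.
Outer hash (tag): sum = 169+33+18+246+144+122+227+4+125 = 1088 → 04 40.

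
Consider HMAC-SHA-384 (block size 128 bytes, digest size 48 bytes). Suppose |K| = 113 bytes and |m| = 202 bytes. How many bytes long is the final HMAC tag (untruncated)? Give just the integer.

48

The tag is one SHA-384 digest: 48 bytes.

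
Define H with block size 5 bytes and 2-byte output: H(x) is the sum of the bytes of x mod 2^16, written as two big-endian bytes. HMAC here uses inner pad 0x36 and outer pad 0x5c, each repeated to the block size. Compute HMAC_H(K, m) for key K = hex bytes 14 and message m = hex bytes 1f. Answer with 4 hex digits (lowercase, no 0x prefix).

Key hex bytes 14 is 1 byte ≤ B = 5; zero-pad to 5 bytes: K' = 14 00 00 00 00.
K' ⊕ ipad = 22 36 36 36 36.  K' ⊕ opad = 48 5c 5c 5c 5c.
Inner input = (K'⊕ipad) ∥ m = 22 36 36 36 36 ∥ 1f.
Inner hash: sum = 34+54+54+54+54+31 = 281 → 01 19.
Outer input = (K'⊕opad) ∥ inner = 48 5c 5c 5c 5c ∥ 01 19.
Outer hash (tag): sum = 72+92+92+92+92+1+25 = 466 → 01 d2.

01d2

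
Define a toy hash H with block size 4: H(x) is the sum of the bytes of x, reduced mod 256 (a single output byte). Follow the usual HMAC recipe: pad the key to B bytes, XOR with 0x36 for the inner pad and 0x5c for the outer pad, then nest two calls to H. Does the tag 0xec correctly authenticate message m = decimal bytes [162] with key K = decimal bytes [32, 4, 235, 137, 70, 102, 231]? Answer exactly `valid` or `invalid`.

Key decimal bytes [32, 4, 235, 137, 70, 102, 231] = 20 04 eb 89 46 66 e7 is 7 bytes > B = 4, so hash it first: H(key) = 2b, then zero-pad to 4 bytes: K' = 2b 00 00 00.
K' ⊕ ipad = 1d 36 36 36; K' ⊕ opad = 77 5c 5c 5c.
Inner hash: sum = 29+54+54+54+162 = 353; mod 256 = 97 → 61.
Outer hash (recomputed tag): sum = 119+92+92+92+97 = 492; mod 256 = 236 → ec.
Recomputed tag = ec; claimed = ec → match.

valid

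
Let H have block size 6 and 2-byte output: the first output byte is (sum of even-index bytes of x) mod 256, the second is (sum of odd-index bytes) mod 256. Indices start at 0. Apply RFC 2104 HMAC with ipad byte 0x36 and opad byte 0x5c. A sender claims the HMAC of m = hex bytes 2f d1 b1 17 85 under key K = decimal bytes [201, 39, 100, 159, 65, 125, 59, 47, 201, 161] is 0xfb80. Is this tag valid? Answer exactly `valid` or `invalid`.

valid

Key decimal bytes [201, 39, 100, 159, 65, 125, 59, 47, 201, 161] = c9 27 64 9f 41 7d 3b 2f c9 a1 is 10 bytes > B = 6, so hash it first: H(key) = 72 13, then zero-pad to 6 bytes: K' = 72 13 00 00 00 00.
K' ⊕ ipad = 44 25 36 36 36 36; K' ⊕ opad = 2e 4f 5c 5c 5c 5c.
Inner hash: even-index sum = 533 mod 256 = 21; odd-index sum = 377 mod 256 = 121 → 15 79.
Outer hash (recomputed tag): even-index sum = 251 mod 256 = 251; odd-index sum = 384 mod 256 = 128 → fb 80.
Recomputed tag = fb80; claimed = fb80 → match.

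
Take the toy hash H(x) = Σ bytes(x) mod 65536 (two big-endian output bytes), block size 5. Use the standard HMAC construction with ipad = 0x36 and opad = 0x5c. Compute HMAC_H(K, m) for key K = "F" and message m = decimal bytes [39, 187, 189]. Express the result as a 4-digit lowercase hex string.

Key "F" = 46 is 1 byte ≤ B = 5; zero-pad to 5 bytes: K' = 46 00 00 00 00.
K' ⊕ ipad = 70 36 36 36 36.  K' ⊕ opad = 1a 5c 5c 5c 5c.
Inner input = (K'⊕ipad) ∥ m = 70 36 36 36 36 ∥ 27 bb bd.
Inner hash: sum = 112+54+54+54+54+39+187+189 = 743 → 02 e7.
Outer input = (K'⊕opad) ∥ inner = 1a 5c 5c 5c 5c ∥ 02 e7.
Outer hash (tag): sum = 26+92+92+92+92+2+231 = 627 → 02 73.

0273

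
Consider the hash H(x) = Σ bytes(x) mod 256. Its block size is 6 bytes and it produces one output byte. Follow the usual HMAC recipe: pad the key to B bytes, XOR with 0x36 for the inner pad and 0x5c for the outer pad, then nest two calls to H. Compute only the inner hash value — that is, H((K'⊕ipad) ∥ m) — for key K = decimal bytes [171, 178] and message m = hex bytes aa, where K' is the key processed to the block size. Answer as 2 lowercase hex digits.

Key decimal bytes [171, 178] = ab b2 is 2 bytes ≤ B = 6; zero-pad to 6 bytes: K' = ab b2 00 00 00 00.
K' ⊕ ipad = 9d 84 36 36 36 36.
Inner input = 9d 84 36 36 36 36 ∥ aa.
Inner hash: sum = 157+132+54+54+54+54+170 = 675; mod 256 = 163 → a3.

a3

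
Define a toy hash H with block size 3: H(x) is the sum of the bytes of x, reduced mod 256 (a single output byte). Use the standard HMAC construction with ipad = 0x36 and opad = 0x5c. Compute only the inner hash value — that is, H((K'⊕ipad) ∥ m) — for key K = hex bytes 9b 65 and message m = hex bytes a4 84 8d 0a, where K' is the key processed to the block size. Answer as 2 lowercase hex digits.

f5

Key hex bytes 9b 65 is 2 bytes ≤ B = 3; zero-pad to 3 bytes: K' = 9b 65 00.
K' ⊕ ipad = ad 53 36.
Inner input = ad 53 36 ∥ a4 84 8d 0a.
Inner hash: sum = 173+83+54+164+132+141+10 = 757; mod 256 = 245 → f5.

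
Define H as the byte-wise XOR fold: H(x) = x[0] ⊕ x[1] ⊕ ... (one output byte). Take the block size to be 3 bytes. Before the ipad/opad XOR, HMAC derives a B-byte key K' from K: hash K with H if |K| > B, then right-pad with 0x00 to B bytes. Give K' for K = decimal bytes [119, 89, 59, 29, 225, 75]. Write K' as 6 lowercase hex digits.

|K| = 6 > B = 3, so first hash the key.
H(K): XOR 77⊕59⊕3b⊕1d⊕e1⊕4b = a2.
Zero-pad H(K) = a2 to 3 bytes: K' = a2 00 00.

a20000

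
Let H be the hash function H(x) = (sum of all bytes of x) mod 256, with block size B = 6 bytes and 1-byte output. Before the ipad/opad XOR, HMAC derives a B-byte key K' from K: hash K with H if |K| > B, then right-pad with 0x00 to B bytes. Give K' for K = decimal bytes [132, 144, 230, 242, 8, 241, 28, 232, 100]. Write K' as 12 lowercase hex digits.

4d0000000000

|K| = 9 > B = 6, so first hash the key.
H(K): sum = 132+144+230+242+8+241+28+232+100 = 1357; mod 256 = 77 → 4d.
Zero-pad H(K) = 4d to 6 bytes: K' = 4d 00 00 00 00 00.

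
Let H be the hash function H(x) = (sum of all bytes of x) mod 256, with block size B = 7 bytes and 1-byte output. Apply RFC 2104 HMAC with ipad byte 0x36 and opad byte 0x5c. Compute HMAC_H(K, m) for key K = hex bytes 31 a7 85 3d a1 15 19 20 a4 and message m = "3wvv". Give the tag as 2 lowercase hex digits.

8e

Key hex bytes 31 a7 85 3d a1 15 19 20 a4 is 9 bytes > B = 7, so hash it first: H(key) = 2d, then zero-pad to 7 bytes: K' = 2d 00 00 00 00 00 00.
K' ⊕ ipad = 1b 36 36 36 36 36 36.  K' ⊕ opad = 71 5c 5c 5c 5c 5c 5c.
Inner input = (K'⊕ipad) ∥ m = 1b 36 36 36 36 36 36 ∥ 33 77 76 76.
Inner hash: sum = 27+54+54+54+54+54+54+51+119+118+118 = 757; mod 256 = 245 → f5.
Outer input = (K'⊕opad) ∥ inner = 71 5c 5c 5c 5c 5c 5c ∥ f5.
Outer hash (tag): sum = 113+92+92+92+92+92+92+245 = 910; mod 256 = 142 → 8e.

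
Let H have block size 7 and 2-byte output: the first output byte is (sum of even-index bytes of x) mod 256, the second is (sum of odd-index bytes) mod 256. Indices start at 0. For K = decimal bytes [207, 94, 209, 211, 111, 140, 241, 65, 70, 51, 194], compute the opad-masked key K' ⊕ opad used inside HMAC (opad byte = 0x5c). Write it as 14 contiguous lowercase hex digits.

546d5c5c5c5c5c

Key decimal bytes [207, 94, 209, 211, 111, 140, 241, 65, 70, 51, 194] = cf 5e d1 d3 6f 8c f1 41 46 33 c2 is 11 bytes > B = 7, so hash it first: H(key) = 08 31, then zero-pad to 7 bytes: K' = 08 31 00 00 00 00 00.
XOR each byte with 0x5c: 08⊕5c=54, 31⊕5c=6d, 00⊕5c=5c, 00⊕5c=5c, 00⊕5c=5c, 00⊕5c=5c, 00⊕5c=5c.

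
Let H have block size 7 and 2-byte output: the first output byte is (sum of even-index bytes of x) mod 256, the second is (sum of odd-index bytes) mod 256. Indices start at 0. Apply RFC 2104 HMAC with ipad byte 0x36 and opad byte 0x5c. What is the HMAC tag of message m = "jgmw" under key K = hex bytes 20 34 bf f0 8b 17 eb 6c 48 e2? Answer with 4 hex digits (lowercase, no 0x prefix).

Key hex bytes 20 34 bf f0 8b 17 eb 6c 48 e2 is 10 bytes > B = 7, so hash it first: H(key) = 9d 89, then zero-pad to 7 bytes: K' = 9d 89 00 00 00 00 00.
K' ⊕ ipad = ab bf 36 36 36 36 36.  K' ⊕ opad = c1 d5 5c 5c 5c 5c 5c.
Inner input = (K'⊕ipad) ∥ m = ab bf 36 36 36 36 36 ∥ 6a 67 6d 77.
Inner hash: even-index sum = 555 mod 256 = 43; odd-index sum = 514 mod 256 = 2 → 2b 02.
Outer input = (K'⊕opad) ∥ inner = c1 d5 5c 5c 5c 5c 5c ∥ 2b 02.
Outer hash (tag): even-index sum = 471 mod 256 = 215; odd-index sum = 440 mod 256 = 184 → d7 b8.

d7b8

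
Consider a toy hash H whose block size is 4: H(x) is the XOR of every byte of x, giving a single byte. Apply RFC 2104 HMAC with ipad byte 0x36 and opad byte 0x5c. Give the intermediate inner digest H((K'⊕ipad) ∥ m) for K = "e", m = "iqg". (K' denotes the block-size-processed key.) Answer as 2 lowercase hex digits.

1a

Key "e" = 65 is 1 byte ≤ B = 4; zero-pad to 4 bytes: K' = 65 00 00 00.
K' ⊕ ipad = 53 36 36 36.
Inner input = 53 36 36 36 ∥ 69 71 67.
Inner hash: XOR 53⊕36⊕36⊕36⊕69⊕71⊕67 = 1a.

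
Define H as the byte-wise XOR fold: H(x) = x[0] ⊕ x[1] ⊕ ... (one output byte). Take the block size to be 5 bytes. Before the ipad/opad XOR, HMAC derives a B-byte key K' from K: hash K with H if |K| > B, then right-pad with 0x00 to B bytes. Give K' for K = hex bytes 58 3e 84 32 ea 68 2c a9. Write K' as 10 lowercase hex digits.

d700000000

|K| = 8 > B = 5, so first hash the key.
H(K): XOR 58⊕3e⊕84⊕32⊕ea⊕68⊕2c⊕a9 = d7.
Zero-pad H(K) = d7 to 5 bytes: K' = d7 00 00 00 00.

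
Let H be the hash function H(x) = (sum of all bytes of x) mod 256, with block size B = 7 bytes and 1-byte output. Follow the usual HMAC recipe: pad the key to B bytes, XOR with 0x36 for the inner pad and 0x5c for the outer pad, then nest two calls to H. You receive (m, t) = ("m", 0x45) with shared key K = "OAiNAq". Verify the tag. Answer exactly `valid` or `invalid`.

Key "OAiNAq" = 4f 41 69 4e 41 71 is 6 bytes ≤ B = 7; zero-pad to 7 bytes: K' = 4f 41 69 4e 41 71 00.
K' ⊕ ipad = 79 77 5f 78 77 47 36; K' ⊕ opad = 13 1d 35 12 1d 2d 5c.
Inner hash: sum = 121+119+95+120+119+71+54+109 = 808; mod 256 = 40 → 28.
Outer hash (recomputed tag): sum = 19+29+53+18+29+45+92+40 = 325; mod 256 = 69 → 45.
Recomputed tag = 45; claimed = 45 → match.

valid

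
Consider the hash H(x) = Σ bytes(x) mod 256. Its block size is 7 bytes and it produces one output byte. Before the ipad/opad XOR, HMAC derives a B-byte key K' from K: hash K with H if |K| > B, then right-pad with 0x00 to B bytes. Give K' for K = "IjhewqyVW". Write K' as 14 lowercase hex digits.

|K| = 9 > B = 7, so first hash the key.
H(K): sum = 73+106+104+101+119+113+121+86+87 = 910; mod 256 = 142 → 8e.
Zero-pad H(K) = 8e to 7 bytes: K' = 8e 00 00 00 00 00 00.

8e000000000000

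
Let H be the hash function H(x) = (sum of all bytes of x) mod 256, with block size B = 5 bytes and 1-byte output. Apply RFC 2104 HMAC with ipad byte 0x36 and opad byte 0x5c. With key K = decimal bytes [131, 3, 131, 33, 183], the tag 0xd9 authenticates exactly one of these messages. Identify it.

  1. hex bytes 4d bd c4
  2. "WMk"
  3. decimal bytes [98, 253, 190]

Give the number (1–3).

Key decimal bytes [131, 3, 131, 33, 183] = 83 03 83 21 b7 is exactly B = 5 bytes: K' = 83 03 83 21 b7.
K' ⊕ ipad = b5 35 b5 17 81; K' ⊕ opad = df 5f df 7d eb.
m1: inner = H(b5 35 b5 17 81 4d bd c4) = 05; tag = H(df 5f df 7d eb 05) = 8a
m2: inner = H(b5 35 b5 17 81 57 4d 6b) = 46; tag = H(df 5f df 7d eb 46) = cb
m3: inner = H(b5 35 b5 17 81 62 fd be) = 54; tag = H(df 5f df 7d eb 54) = d9 ← matches

3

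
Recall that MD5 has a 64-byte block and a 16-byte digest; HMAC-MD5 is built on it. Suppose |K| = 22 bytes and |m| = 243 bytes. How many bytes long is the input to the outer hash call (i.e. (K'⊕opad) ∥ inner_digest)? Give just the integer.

Key is 22 ≤ 64 bytes, zero-padded: |K'| = 64.
Outer input = (K'⊕opad) ∥ H(inner) → 64 + 16 = 80 bytes.

80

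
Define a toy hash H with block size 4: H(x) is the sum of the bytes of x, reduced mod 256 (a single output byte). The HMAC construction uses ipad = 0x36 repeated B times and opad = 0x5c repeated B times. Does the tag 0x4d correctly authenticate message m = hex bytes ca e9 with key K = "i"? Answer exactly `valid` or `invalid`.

Key "i" = 69 is 1 byte ≤ B = 4; zero-pad to 4 bytes: K' = 69 00 00 00.
K' ⊕ ipad = 5f 36 36 36; K' ⊕ opad = 35 5c 5c 5c.
Inner hash: sum = 95+54+54+54+202+233 = 692; mod 256 = 180 → b4.
Outer hash (recomputed tag): sum = 53+92+92+92+180 = 509; mod 256 = 253 → fd.
Recomputed tag = fd; claimed = 4d → mismatch.

invalid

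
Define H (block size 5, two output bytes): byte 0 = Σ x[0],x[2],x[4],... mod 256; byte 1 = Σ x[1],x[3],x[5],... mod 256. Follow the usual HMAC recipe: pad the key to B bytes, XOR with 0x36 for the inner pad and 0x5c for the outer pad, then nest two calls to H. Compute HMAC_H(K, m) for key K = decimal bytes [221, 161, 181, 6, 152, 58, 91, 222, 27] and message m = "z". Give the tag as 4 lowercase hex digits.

Key decimal bytes [221, 161, 181, 6, 152, 58, 91, 222, 27] = dd a1 b5 06 98 3a 5b de 1b is 9 bytes > B = 5, so hash it first: H(key) = a0 bf, then zero-pad to 5 bytes: K' = a0 bf 00 00 00.
K' ⊕ ipad = 96 89 36 36 36.  K' ⊕ opad = fc e3 5c 5c 5c.
Inner input = (K'⊕ipad) ∥ m = 96 89 36 36 36 ∥ 7a.
Inner hash: even-index sum = 258 mod 256 = 2; odd-index sum = 313 mod 256 = 57 → 02 39.
Outer input = (K'⊕opad) ∥ inner = fc e3 5c 5c 5c ∥ 02 39.
Outer hash (tag): even-index sum = 493 mod 256 = 237; odd-index sum = 321 mod 256 = 65 → ed 41.

ed41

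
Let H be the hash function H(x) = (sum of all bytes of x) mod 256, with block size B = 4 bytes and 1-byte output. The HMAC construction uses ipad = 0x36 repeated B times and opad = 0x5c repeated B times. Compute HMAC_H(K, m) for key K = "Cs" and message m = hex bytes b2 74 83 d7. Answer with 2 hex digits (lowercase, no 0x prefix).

Key "Cs" = 43 73 is 2 bytes ≤ B = 4; zero-pad to 4 bytes: K' = 43 73 00 00.
K' ⊕ ipad = 75 45 36 36.  K' ⊕ opad = 1f 2f 5c 5c.
Inner input = (K'⊕ipad) ∥ m = 75 45 36 36 ∥ b2 74 83 d7.
Inner hash: sum = 117+69+54+54+178+116+131+215 = 934; mod 256 = 166 → a6.
Outer input = (K'⊕opad) ∥ inner = 1f 2f 5c 5c ∥ a6.
Outer hash (tag): sum = 31+47+92+92+166 = 428; mod 256 = 172 → ac.

ac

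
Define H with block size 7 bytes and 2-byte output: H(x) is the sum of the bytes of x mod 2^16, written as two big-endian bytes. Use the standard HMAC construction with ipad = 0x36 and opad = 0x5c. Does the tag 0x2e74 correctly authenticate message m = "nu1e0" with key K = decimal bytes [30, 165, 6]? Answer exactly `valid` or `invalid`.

invalid

Key decimal bytes [30, 165, 6] = 1e a5 06 is 3 bytes ≤ B = 7; zero-pad to 7 bytes: K' = 1e a5 06 00 00 00 00.
K' ⊕ ipad = 28 93 30 36 36 36 36; K' ⊕ opad = 42 f9 5a 5c 5c 5c 5c.
Inner hash: sum = 40+147+48+54+54+54+54+110+117+49+101+48 = 876 → 03 6c.
Outer hash (recomputed tag): sum = 66+249+90+92+92+92+92+3+108 = 884 → 03 74.
Recomputed tag = 0374; claimed = 2e74 → mismatch.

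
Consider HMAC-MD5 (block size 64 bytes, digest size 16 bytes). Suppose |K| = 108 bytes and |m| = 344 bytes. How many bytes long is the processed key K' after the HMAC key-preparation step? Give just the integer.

64

Key is 108 > 64 bytes, so it is hashed to 16 bytes then zero-padded to 64: |K'| = 64.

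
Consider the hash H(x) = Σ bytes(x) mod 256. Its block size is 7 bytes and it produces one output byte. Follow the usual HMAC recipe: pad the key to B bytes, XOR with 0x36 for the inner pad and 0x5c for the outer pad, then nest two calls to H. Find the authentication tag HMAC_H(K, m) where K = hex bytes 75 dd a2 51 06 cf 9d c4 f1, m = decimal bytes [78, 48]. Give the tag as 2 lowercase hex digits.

74

Key hex bytes 75 dd a2 51 06 cf 9d c4 f1 is 9 bytes > B = 7, so hash it first: H(key) = 6c, then zero-pad to 7 bytes: K' = 6c 00 00 00 00 00 00.
K' ⊕ ipad = 5a 36 36 36 36 36 36.  K' ⊕ opad = 30 5c 5c 5c 5c 5c 5c.
Inner input = (K'⊕ipad) ∥ m = 5a 36 36 36 36 36 36 ∥ 4e 30.
Inner hash: sum = 90+54+54+54+54+54+54+78+48 = 540; mod 256 = 28 → 1c.
Outer input = (K'⊕opad) ∥ inner = 30 5c 5c 5c 5c 5c 5c ∥ 1c.
Outer hash (tag): sum = 48+92+92+92+92+92+92+28 = 628; mod 256 = 116 → 74.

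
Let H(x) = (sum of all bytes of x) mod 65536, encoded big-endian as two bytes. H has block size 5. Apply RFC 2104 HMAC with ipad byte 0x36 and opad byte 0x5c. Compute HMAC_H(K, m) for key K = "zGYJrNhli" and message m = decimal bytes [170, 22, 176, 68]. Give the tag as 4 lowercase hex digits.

0294

Key "zGYJrNhli" = 7a 47 59 4a 72 4e 68 6c 69 is 9 bytes > B = 5, so hash it first: H(key) = 03 61, then zero-pad to 5 bytes: K' = 03 61 00 00 00.
K' ⊕ ipad = 35 57 36 36 36.  K' ⊕ opad = 5f 3d 5c 5c 5c.
Inner input = (K'⊕ipad) ∥ m = 35 57 36 36 36 ∥ aa 16 b0 44.
Inner hash: sum = 53+87+54+54+54+170+22+176+68 = 738 → 02 e2.
Outer input = (K'⊕opad) ∥ inner = 5f 3d 5c 5c 5c ∥ 02 e2.
Outer hash (tag): sum = 95+61+92+92+92+2+226 = 660 → 02 94.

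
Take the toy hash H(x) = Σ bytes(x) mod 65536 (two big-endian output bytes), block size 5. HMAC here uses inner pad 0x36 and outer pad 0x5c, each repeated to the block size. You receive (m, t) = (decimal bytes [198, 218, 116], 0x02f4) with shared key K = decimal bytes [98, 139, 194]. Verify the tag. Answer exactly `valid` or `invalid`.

Key decimal bytes [98, 139, 194] = 62 8b c2 is 3 bytes ≤ B = 5; zero-pad to 5 bytes: K' = 62 8b c2 00 00.
K' ⊕ ipad = 54 bd f4 36 36; K' ⊕ opad = 3e d7 9e 5c 5c.
Inner hash: sum = 84+189+244+54+54+198+218+116 = 1157 → 04 85.
Outer hash (recomputed tag): sum = 62+215+158+92+92+4+133 = 756 → 02 f4.
Recomputed tag = 02f4; claimed = 02f4 → match.

valid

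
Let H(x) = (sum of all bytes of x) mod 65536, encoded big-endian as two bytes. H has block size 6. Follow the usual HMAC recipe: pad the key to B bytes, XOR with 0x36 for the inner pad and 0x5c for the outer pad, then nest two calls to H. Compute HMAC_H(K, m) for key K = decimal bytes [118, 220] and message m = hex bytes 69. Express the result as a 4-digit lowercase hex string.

0287

Key decimal bytes [118, 220] = 76 dc is 2 bytes ≤ B = 6; zero-pad to 6 bytes: K' = 76 dc 00 00 00 00.
K' ⊕ ipad = 40 ea 36 36 36 36.  K' ⊕ opad = 2a 80 5c 5c 5c 5c.
Inner input = (K'⊕ipad) ∥ m = 40 ea 36 36 36 36 ∥ 69.
Inner hash: sum = 64+234+54+54+54+54+105 = 619 → 02 6b.
Outer input = (K'⊕opad) ∥ inner = 2a 80 5c 5c 5c 5c ∥ 02 6b.
Outer hash (tag): sum = 42+128+92+92+92+92+2+107 = 647 → 02 87.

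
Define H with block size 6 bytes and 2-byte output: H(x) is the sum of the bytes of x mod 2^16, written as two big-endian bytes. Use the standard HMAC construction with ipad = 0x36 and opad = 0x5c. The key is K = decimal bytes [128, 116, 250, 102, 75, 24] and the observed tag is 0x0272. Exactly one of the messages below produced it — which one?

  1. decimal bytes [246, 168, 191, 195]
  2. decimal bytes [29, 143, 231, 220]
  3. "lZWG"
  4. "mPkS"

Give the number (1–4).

Key decimal bytes [128, 116, 250, 102, 75, 24] = 80 74 fa 66 4b 18 is exactly B = 6 bytes: K' = 80 74 fa 66 4b 18.
K' ⊕ ipad = b6 42 cc 50 7d 2e; K' ⊕ opad = dc 28 a6 3a 17 44.
m1: inner = H(b6 42 cc 50 7d 2e f6 a8 bf c3) = 05 df; tag = H(dc 28 a6 3a 17 44 05 df) = 0323
m2: inner = H(b6 42 cc 50 7d 2e 1d 8f e7 dc) = 05 2e; tag = H(dc 28 a6 3a 17 44 05 2e) = 0272 ← matches
m3: inner = H(b6 42 cc 50 7d 2e 6c 5a 57 47) = 04 23; tag = H(dc 28 a6 3a 17 44 04 23) = 0266
m4: inner = H(b6 42 cc 50 7d 2e 6d 50 6b 53) = 04 3a; tag = H(dc 28 a6 3a 17 44 04 3a) = 027d

2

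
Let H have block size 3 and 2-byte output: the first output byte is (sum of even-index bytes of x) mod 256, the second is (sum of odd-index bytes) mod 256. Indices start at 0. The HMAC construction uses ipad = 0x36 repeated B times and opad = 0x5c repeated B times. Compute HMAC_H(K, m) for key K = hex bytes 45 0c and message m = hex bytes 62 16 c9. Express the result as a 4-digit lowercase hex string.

Key hex bytes 45 0c is 2 bytes ≤ B = 3; zero-pad to 3 bytes: K' = 45 0c 00.
K' ⊕ ipad = 73 3a 36.  K' ⊕ opad = 19 50 5c.
Inner input = (K'⊕ipad) ∥ m = 73 3a 36 ∥ 62 16 c9.
Inner hash: even-index sum = 191 mod 256 = 191; odd-index sum = 357 mod 256 = 101 → bf 65.
Outer input = (K'⊕opad) ∥ inner = 19 50 5c ∥ bf 65.
Outer hash (tag): even-index sum = 218 mod 256 = 218; odd-index sum = 271 mod 256 = 15 → da 0f.

da0f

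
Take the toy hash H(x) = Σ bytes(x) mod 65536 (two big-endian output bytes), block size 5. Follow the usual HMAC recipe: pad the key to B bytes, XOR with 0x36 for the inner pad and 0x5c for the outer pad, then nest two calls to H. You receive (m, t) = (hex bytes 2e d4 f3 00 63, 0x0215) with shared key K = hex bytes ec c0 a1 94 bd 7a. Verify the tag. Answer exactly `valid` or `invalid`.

invalid

Key hex bytes ec c0 a1 94 bd 7a is 6 bytes > B = 5, so hash it first: H(key) = 04 18, then zero-pad to 5 bytes: K' = 04 18 00 00 00.
K' ⊕ ipad = 32 2e 36 36 36; K' ⊕ opad = 58 44 5c 5c 5c.
Inner hash: sum = 50+46+54+54+54+46+212+243+0+99 = 858 → 03 5a.
Outer hash (recomputed tag): sum = 88+68+92+92+92+3+90 = 525 → 02 0d.
Recomputed tag = 020d; claimed = 0215 → mismatch.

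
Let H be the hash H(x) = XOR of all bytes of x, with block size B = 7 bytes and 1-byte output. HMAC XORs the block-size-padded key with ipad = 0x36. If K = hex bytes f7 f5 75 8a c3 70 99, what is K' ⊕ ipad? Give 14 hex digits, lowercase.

Key hex bytes f7 f5 75 8a c3 70 99 is exactly B = 7 bytes: K' = f7 f5 75 8a c3 70 99.
XOR each byte with 0x36: f7⊕36=c1, f5⊕36=c3, 75⊕36=43, 8a⊕36=bc, c3⊕36=f5, 70⊕36=46, 99⊕36=af.

c1c343bcf546af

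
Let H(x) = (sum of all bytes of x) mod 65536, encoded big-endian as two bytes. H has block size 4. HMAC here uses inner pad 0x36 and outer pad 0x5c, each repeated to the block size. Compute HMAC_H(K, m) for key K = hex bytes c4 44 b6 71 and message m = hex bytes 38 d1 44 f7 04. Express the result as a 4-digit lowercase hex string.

023e

Key hex bytes c4 44 b6 71 is exactly B = 4 bytes: K' = c4 44 b6 71.
K' ⊕ ipad = f2 72 80 47.  K' ⊕ opad = 98 18 ea 2d.
Inner input = (K'⊕ipad) ∥ m = f2 72 80 47 ∥ 38 d1 44 f7 04.
Inner hash: sum = 242+114+128+71+56+209+68+247+4 = 1139 → 04 73.
Outer input = (K'⊕opad) ∥ inner = 98 18 ea 2d ∥ 04 73.
Outer hash (tag): sum = 152+24+234+45+4+115 = 574 → 02 3e.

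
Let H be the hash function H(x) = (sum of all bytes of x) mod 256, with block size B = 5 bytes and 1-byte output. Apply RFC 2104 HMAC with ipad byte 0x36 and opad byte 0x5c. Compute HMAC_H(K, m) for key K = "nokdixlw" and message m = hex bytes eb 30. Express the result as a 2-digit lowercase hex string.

Key "nokdixlw" = 6e 6f 6b 64 69 78 6c 77 is 8 bytes > B = 5, so hash it first: H(key) = 70, then zero-pad to 5 bytes: K' = 70 00 00 00 00.
K' ⊕ ipad = 46 36 36 36 36.  K' ⊕ opad = 2c 5c 5c 5c 5c.
Inner input = (K'⊕ipad) ∥ m = 46 36 36 36 36 ∥ eb 30.
Inner hash: sum = 70+54+54+54+54+235+48 = 569; mod 256 = 57 → 39.
Outer input = (K'⊕opad) ∥ inner = 2c 5c 5c 5c 5c ∥ 39.
Outer hash (tag): sum = 44+92+92+92+92+57 = 469; mod 256 = 213 → d5.

d5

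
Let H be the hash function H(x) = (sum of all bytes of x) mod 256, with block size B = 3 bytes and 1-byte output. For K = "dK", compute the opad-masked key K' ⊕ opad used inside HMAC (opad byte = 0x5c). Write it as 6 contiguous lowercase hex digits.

38175c

Key "dK" = 64 4b is 2 bytes ≤ B = 3; zero-pad to 3 bytes: K' = 64 4b 00.
XOR each byte with 0x5c: 64⊕5c=38, 4b⊕5c=17, 00⊕5c=5c.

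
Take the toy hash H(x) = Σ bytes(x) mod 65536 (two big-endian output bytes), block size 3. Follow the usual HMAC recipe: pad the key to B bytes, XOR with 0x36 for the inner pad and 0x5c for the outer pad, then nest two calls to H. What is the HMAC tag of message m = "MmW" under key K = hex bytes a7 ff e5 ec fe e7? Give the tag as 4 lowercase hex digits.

019a

Key hex bytes a7 ff e5 ec fe e7 is 6 bytes > B = 3, so hash it first: H(key) = 05 5c, then zero-pad to 3 bytes: K' = 05 5c 00.
K' ⊕ ipad = 33 6a 36.  K' ⊕ opad = 59 00 5c.
Inner input = (K'⊕ipad) ∥ m = 33 6a 36 ∥ 4d 6d 57.
Inner hash: sum = 51+106+54+77+109+87 = 484 → 01 e4.
Outer input = (K'⊕opad) ∥ inner = 59 00 5c ∥ 01 e4.
Outer hash (tag): sum = 89+0+92+1+228 = 410 → 01 9a.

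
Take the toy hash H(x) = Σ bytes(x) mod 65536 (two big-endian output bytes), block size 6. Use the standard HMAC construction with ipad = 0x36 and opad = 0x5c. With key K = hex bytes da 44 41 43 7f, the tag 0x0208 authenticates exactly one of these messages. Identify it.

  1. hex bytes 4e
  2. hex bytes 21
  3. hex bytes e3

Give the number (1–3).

Key hex bytes da 44 41 43 7f is 5 bytes ≤ B = 6; zero-pad to 6 bytes: K' = da 44 41 43 7f 00.
K' ⊕ ipad = ec 72 77 75 49 36; K' ⊕ opad = 86 18 1d 1f 23 5c.
m1: inner = H(ec 72 77 75 49 36 4e) = 03 17; tag = H(86 18 1d 1f 23 5c 03 17) = 0173
m2: inner = H(ec 72 77 75 49 36 21) = 02 ea; tag = H(86 18 1d 1f 23 5c 02 ea) = 0245
m3: inner = H(ec 72 77 75 49 36 e3) = 03 ac; tag = H(86 18 1d 1f 23 5c 03 ac) = 0208 ← matches

3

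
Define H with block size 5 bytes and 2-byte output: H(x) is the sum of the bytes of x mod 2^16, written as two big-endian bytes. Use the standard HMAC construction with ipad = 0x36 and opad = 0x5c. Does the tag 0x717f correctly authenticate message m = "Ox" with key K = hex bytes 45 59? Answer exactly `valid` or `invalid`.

Key hex bytes 45 59 is 2 bytes ≤ B = 5; zero-pad to 5 bytes: K' = 45 59 00 00 00.
K' ⊕ ipad = 73 6f 36 36 36; K' ⊕ opad = 19 05 5c 5c 5c.
Inner hash: sum = 115+111+54+54+54+79+120 = 587 → 02 4b.
Outer hash (recomputed tag): sum = 25+5+92+92+92+2+75 = 383 → 01 7f.
Recomputed tag = 017f; claimed = 717f → mismatch.

invalid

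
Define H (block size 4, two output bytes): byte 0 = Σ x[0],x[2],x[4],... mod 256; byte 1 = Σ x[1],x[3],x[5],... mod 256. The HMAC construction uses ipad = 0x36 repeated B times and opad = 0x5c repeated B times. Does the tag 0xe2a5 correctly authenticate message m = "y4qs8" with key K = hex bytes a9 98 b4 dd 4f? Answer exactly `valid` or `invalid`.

Key hex bytes a9 98 b4 dd 4f is 5 bytes > B = 4, so hash it first: H(key) = ac 75, then zero-pad to 4 bytes: K' = ac 75 00 00.
K' ⊕ ipad = 9a 43 36 36; K' ⊕ opad = f0 29 5c 5c.
Inner hash: even-index sum = 498 mod 256 = 242; odd-index sum = 288 mod 256 = 32 → f2 20.
Outer hash (recomputed tag): even-index sum = 574 mod 256 = 62; odd-index sum = 165 mod 256 = 165 → 3e a5.
Recomputed tag = 3ea5; claimed = e2a5 → mismatch.

invalid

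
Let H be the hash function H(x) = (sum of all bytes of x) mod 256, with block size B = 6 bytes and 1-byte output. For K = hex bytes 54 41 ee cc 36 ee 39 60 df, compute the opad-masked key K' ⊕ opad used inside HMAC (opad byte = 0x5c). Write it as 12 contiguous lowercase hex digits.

Key hex bytes 54 41 ee cc 36 ee 39 60 df is 9 bytes > B = 6, so hash it first: H(key) = eb, then zero-pad to 6 bytes: K' = eb 00 00 00 00 00.
XOR each byte with 0x5c: eb⊕5c=b7, 00⊕5c=5c, 00⊕5c=5c, 00⊕5c=5c, 00⊕5c=5c, 00⊕5c=5c.

b75c5c5c5c5c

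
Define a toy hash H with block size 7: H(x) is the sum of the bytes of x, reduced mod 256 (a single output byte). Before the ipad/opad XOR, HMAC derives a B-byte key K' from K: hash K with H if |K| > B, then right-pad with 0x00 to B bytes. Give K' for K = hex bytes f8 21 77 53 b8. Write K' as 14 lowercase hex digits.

f8217753b80000

Key hex bytes f8 21 77 53 b8 is 5 bytes ≤ B = 7; zero-pad to 7 bytes: K' = f8 21 77 53 b8 00 00.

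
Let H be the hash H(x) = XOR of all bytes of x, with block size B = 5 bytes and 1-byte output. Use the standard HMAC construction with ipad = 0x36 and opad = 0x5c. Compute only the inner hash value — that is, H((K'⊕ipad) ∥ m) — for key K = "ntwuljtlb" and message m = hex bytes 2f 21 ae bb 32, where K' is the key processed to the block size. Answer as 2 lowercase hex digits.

Key "ntwuljtlb" = 6e 74 77 75 6c 6a 74 6c 62 is 9 bytes > B = 5, so hash it first: H(key) = 64, then zero-pad to 5 bytes: K' = 64 00 00 00 00.
K' ⊕ ipad = 52 36 36 36 36.
Inner input = 52 36 36 36 36 ∥ 2f 21 ae bb 32.
Inner hash: XOR 52⊕36⊕36⊕36⊕36⊕2f⊕21⊕ae⊕bb⊕32 = 7b.

7b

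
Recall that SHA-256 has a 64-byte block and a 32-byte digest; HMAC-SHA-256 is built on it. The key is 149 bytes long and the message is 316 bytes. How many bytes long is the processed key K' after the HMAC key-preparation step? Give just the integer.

64

Key is 149 > 64 bytes, so it is hashed to 32 bytes then zero-padded to 64: |K'| = 64.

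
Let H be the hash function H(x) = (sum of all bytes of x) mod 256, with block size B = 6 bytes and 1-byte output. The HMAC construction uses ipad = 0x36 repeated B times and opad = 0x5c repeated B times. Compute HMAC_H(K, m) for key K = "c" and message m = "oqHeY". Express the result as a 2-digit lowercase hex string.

Key "c" = 63 is 1 byte ≤ B = 6; zero-pad to 6 bytes: K' = 63 00 00 00 00 00.
K' ⊕ ipad = 55 36 36 36 36 36.  K' ⊕ opad = 3f 5c 5c 5c 5c 5c.
Inner input = (K'⊕ipad) ∥ m = 55 36 36 36 36 36 ∥ 6f 71 48 65 59.
Inner hash: sum = 85+54+54+54+54+54+111+113+72+101+89 = 841; mod 256 = 73 → 49.
Outer input = (K'⊕opad) ∥ inner = 3f 5c 5c 5c 5c 5c ∥ 49.
Outer hash (tag): sum = 63+92+92+92+92+92+73 = 596; mod 256 = 84 → 54.

54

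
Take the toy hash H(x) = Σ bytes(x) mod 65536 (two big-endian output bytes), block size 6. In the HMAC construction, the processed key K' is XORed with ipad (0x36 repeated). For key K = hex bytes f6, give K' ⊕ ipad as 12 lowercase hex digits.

c03636363636

Key hex bytes f6 is 1 byte ≤ B = 6; zero-pad to 6 bytes: K' = f6 00 00 00 00 00.
XOR each byte with 0x36: f6⊕36=c0, 00⊕36=36, 00⊕36=36, 00⊕36=36, 00⊕36=36, 00⊕36=36.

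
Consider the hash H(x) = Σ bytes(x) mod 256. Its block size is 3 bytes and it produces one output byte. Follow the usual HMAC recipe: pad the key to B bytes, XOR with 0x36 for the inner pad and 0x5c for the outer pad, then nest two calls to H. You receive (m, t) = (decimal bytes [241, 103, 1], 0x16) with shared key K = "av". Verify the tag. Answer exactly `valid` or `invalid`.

Key "av" = 61 76 is 2 bytes ≤ B = 3; zero-pad to 3 bytes: K' = 61 76 00.
K' ⊕ ipad = 57 40 36; K' ⊕ opad = 3d 2a 5c.
Inner hash: sum = 87+64+54+241+103+1 = 550; mod 256 = 38 → 26.
Outer hash (recomputed tag): sum = 61+42+92+38 = 233 → e9.
Recomputed tag = e9; claimed = 16 → mismatch.

invalid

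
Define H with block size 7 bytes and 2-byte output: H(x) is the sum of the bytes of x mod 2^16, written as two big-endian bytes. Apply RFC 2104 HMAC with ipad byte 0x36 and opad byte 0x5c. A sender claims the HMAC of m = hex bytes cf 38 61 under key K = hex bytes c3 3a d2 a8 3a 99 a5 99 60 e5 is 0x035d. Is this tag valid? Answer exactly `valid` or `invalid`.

Key hex bytes c3 3a d2 a8 3a 99 a5 99 60 e5 is 10 bytes > B = 7, so hash it first: H(key) = 05 cd, then zero-pad to 7 bytes: K' = 05 cd 00 00 00 00 00.
K' ⊕ ipad = 33 fb 36 36 36 36 36; K' ⊕ opad = 59 91 5c 5c 5c 5c 5c.
Inner hash: sum = 51+251+54+54+54+54+54+207+56+97 = 932 → 03 a4.
Outer hash (recomputed tag): sum = 89+145+92+92+92+92+92+3+164 = 861 → 03 5d.
Recomputed tag = 035d; claimed = 035d → match.

valid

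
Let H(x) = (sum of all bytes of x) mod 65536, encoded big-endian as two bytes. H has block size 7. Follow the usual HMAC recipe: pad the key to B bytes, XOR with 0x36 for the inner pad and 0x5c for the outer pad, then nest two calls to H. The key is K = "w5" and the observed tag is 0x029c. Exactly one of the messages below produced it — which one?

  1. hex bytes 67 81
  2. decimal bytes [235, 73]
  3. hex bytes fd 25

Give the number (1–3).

1

Key "w5" = 77 35 is 2 bytes ≤ B = 7; zero-pad to 7 bytes: K' = 77 35 00 00 00 00 00.
K' ⊕ ipad = 41 03 36 36 36 36 36; K' ⊕ opad = 2b 69 5c 5c 5c 5c 5c.
m1: inner = H(41 03 36 36 36 36 36 67 81) = 02 3a; tag = H(2b 69 5c 5c 5c 5c 5c 02 3a) = 029c ← matches
m2: inner = H(41 03 36 36 36 36 36 eb 49) = 02 86; tag = H(2b 69 5c 5c 5c 5c 5c 02 86) = 02e8
m3: inner = H(41 03 36 36 36 36 36 fd 25) = 02 74; tag = H(2b 69 5c 5c 5c 5c 5c 02 74) = 02d6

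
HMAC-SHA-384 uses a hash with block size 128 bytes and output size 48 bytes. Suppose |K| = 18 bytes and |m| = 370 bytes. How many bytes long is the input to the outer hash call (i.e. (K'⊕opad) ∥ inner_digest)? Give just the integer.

Key is 18 ≤ 128 bytes, zero-padded: |K'| = 128.
Outer input = (K'⊕opad) ∥ H(inner) → 128 + 48 = 176 bytes.

176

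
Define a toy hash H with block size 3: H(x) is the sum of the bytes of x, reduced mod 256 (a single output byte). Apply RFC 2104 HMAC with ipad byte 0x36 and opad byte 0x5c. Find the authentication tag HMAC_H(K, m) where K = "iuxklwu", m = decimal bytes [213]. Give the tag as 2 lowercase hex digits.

6d

Key "iuxklwu" = 69 75 78 6b 6c 77 75 is 7 bytes > B = 3, so hash it first: H(key) = 19, then zero-pad to 3 bytes: K' = 19 00 00.
K' ⊕ ipad = 2f 36 36.  K' ⊕ opad = 45 5c 5c.
Inner input = (K'⊕ipad) ∥ m = 2f 36 36 ∥ d5.
Inner hash: sum = 47+54+54+213 = 368; mod 256 = 112 → 70.
Outer input = (K'⊕opad) ∥ inner = 45 5c 5c ∥ 70.
Outer hash (tag): sum = 69+92+92+112 = 365; mod 256 = 109 → 6d.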